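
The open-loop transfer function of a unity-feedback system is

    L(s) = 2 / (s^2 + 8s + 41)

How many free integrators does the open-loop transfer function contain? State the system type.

The denominator has no factor of s at the origin — no free integrator — so this is a Type 0 system.

Type 0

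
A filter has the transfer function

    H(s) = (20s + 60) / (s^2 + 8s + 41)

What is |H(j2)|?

|H(j2)| ≈ 1.789

Substitute s = j2: numerator = 60 + j40, denominator = 37 + j16.
|H(j2)| = |60 + j40| / |37 + j16| = 72.111 / 40.311 ≈ 1.789.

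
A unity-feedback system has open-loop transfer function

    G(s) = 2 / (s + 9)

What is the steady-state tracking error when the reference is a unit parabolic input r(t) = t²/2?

e_ss = ∞

G(s) has no poles at the origin.
This is a Type 0 system; Ka = lim_{s→0} s^2·G(s) = 0, so the steady-state error for a parabola input is infinite.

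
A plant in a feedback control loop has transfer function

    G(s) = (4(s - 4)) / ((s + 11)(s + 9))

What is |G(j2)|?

|G(j2)| ≈ 0.1735

Substitute s = j2: numerator = -16 + j8, denominator = 95 + j40.
|G(j2)| = |-16 + j8| / |95 + j40| = 17.889 / 103.08 ≈ 0.1735.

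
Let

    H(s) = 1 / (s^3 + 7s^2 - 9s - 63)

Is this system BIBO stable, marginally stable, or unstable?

unstable

The denominator s^3 + 7s^2 - 9s - 63 factors as (s + 3)(s + 7)(s - 3), giving poles at s = -3, -7, 3.
Since the pole(s) at s = 3 lie in the right half-plane, the system is unstable.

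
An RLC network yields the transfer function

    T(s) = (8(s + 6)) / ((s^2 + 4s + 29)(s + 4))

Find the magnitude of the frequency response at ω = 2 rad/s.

|T(j2)| ≈ 0.4310

Substitute s = j2: numerator = 48 + j16, denominator = 84 + j82.
|T(j2)| = |48 + j16| / |84 + j82| = 50.596 / 117.39 ≈ 0.4310.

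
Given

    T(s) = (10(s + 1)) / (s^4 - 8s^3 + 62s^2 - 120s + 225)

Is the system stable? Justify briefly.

unstable

The denominator s^4 - 8s^3 + 62s^2 - 120s + 225 factors as (s^2 - 6s + 45)(s^2 - 2s + 5), giving poles at s = 3 ± 6j, 1 ± 2j.
Since the pole(s) at s = 3 ± 6j, 1 ± 2j lie in the right half-plane, the system is unstable.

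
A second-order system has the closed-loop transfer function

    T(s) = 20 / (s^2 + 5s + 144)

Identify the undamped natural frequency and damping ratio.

ωₙ = 12 rad/s, ζ ≈ 0.2083

Compare the denominator to the standard form s^2 + 2ζωₙs + ωₙ².
ωₙ² = 144, so ωₙ = 12 rad/s.
2ζωₙ = 5, so ζ = 5/(2·12) ≈ 0.2083.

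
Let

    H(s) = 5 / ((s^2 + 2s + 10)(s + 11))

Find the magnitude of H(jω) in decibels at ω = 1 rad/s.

|H(j1)|_dB ≈ -26.2 dB

Substitute s = j1: numerator = 5, denominator = 97 + j31.
|H(j1)| = |5| / |97 + j31| = 5 / 101.83 ≈ 0.04910.
In decibels: 20·log₁₀(0.04910) ≈ -26.2 dB.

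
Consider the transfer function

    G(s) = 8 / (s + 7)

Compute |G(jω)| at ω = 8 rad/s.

Substitute s = j8: numerator = 8, denominator = 7 + j8.
|G(j8)| = |8| / |7 + j8| = 8 / 10.630 ≈ 0.7526.

|G(j8)| ≈ 0.7526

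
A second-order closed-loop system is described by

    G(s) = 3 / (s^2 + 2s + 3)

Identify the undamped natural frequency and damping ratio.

Compare the denominator to the standard form s^2 + 2ζωₙs + ωₙ².
ωₙ² = 3, so ωₙ = √3 ≈ 1.732 rad/s.
2ζωₙ = 2, so ζ = 2/(2·√3) ≈ 0.5774.
With ζ = 0.5774 the response is underdamped.

ωₙ ≈ 1.732 rad/s, ζ ≈ 0.5774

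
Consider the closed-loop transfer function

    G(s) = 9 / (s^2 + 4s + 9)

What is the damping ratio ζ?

Compare the denominator to the standard form s^2 + 2ζωₙs + ωₙ².
ωₙ² = 9, so ωₙ = 3 rad/s.
2ζωₙ = 4, so ζ = 4/(2·3) ≈ 0.6667.
With ζ = 0.6667 the response is underdamped.

ζ ≈ 0.6667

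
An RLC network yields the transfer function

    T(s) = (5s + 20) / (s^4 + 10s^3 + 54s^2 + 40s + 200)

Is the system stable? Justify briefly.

marginally stable

The denominator s^4 + 10s^3 + 54s^2 + 40s + 200 factors as (s^2 + 4)(s^2 + 10s + 50), giving poles at s = 2j, -2j, -5 + 5j, -5 - 5j.
Since the simple pole(s) at s = ±2j lie on the jω-axis with none in the right half-plane, the system is marginally stable.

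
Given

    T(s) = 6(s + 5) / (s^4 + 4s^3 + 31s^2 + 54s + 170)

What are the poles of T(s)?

The poles are the roots of the denominator s^4 + 4s^3 + 31s^2 + 54s + 170 = 0.
No real roots exist; factor into two real quadratics: (s^2 + 2s + 10)(s^2 + 2s + 17) = 0.
Each quadratic gives a conjugate pair via the quadratic formula.

s = -1 + 3j, -1 - 3j, -1 + 4j, -1 - 4j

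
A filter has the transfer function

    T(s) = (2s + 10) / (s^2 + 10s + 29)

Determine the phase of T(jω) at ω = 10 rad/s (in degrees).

At s = j10: numerator = 10 + j20, denominator = -71 + j100.
∠T = ∠num − ∠den = 63.435° − (125.37°) = -61.94°.

∠T(j10) ≈ -61.94°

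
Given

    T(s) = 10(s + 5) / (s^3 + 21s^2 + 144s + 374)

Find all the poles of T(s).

s = -5 + 3j, -5 - 3j, -11

The poles are the roots of the denominator s^3 + 21s^2 + 144s + 374 = 0.
Trying s = -11: the polynomial evaluates to 0, so (s + 11) is a factor.
Dividing out leaves s^2 + 10s + 34 = 0.
The quadratic formula then gives s = -5 ± 3j.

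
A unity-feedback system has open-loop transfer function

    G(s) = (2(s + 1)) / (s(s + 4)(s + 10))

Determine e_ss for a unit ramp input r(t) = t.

e_ss = 20

G(s) has one pole at the origin.
This is a Type 1 system. Kv = lim_{s→0} s·G(s) = 2/40 = 1/20.
e_ss = 1/Kv = 1/(1/20) = 20.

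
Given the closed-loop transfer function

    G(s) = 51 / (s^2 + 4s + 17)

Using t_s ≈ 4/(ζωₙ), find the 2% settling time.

Comparing s^2 + 4s + 17 to s^2 + 2ζωₙs + ωₙ²: ωₙ = √17 ≈ 4.123 rad/s and ζ = 4/(2·√17) ≈ 0.4851.
ζωₙ = 4/2 = 2, so t_s ≈ 4/(ζωₙ) = 4/2 = 2 s.

t_s ≈ 2 s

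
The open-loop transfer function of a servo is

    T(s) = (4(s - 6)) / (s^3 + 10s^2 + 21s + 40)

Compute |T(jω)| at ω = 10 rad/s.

|T(j10)| ≈ 0.03752

Substitute s = j10: numerator = -24 + j40, denominator = -960 - j790.
|T(j10)| = |-24 + j40| / |-960 - j790| = 46.648 / 1243.3 ≈ 0.03752.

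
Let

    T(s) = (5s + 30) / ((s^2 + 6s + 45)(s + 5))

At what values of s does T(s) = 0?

Set the numerator to zero: 5s + 30 = 0, i.e. 5·(s + 6) = 0.
So s = -6.

s = -6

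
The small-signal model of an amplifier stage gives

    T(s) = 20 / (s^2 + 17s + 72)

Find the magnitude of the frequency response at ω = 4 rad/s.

|T(j4)| ≈ 0.2270

Substitute s = j4: numerator = 20, denominator = 56 + j68.
|T(j4)| = |20| / |56 + j68| = 20 / 88.091 ≈ 0.2270.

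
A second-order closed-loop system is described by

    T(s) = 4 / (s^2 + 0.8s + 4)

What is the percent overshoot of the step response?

%OS ≈ 52.7%

Comparing s^2 + 0.8s + 4 to s^2 + 2ζωₙs + ωₙ²: ωₙ = 2 rad/s and ζ = 0.8/(2·2) = 0.2.
%OS = 100·exp(−πζ/√(1−ζ²)) = 100·exp(−π·0.2/√(1−0.2²)) ≈ 52.7%.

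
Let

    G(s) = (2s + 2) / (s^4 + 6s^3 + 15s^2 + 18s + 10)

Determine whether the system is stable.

stable

The denominator s^4 + 6s^3 + 15s^2 + 18s + 10 factors as (s^2 + 2s + 2)(s^2 + 4s + 5), giving poles at s = -1 + j, -1 - j, -2 + j, -2 - j.
Since all poles lie strictly in the left half-plane, the system is stable.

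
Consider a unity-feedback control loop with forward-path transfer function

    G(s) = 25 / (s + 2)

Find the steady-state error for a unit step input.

e_ss = 0.07407

G(s) has no poles at the origin.
This is a Type 0 system. Kp = lim_{s→0} G(s) = 25/2.
e_ss = 1/(1 + Kp) = 1/(1 + 25/2) = 2/27 ≈ 0.07407.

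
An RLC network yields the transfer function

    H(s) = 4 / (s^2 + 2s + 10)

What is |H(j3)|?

Substitute s = j3: numerator = 4, denominator = 1 + j6.
|H(j3)| = |4| / |1 + j6| = 4 / 6.0828 ≈ 0.6576.

|H(j3)| ≈ 0.6576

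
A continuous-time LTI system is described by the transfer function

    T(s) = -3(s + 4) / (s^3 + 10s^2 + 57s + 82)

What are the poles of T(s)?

s = -4 ± 5j, -2

The poles are the roots of the denominator s^3 + 10s^2 + 57s + 82 = 0.
Trying s = -2: the polynomial evaluates to 0, so (s + 2) is a factor.
Dividing out leaves s^2 + 8s + 41 = 0.
The quadratic formula then gives s = -4 ± 5j.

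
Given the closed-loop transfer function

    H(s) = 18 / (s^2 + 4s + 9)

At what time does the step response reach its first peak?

Comparing s^2 + 4s + 9 to s^2 + 2ζωₙs + ωₙ²: ωₙ = 3 rad/s and ζ = 4/(2·3) ≈ 0.6667.
ζωₙ = 4/2 = 2, so ω_d = ωₙ√(1−ζ²) = √(ωₙ² − (ζωₙ)²) = √(9 − 2²) = √5 ≈ 2.236 rad/s.
t_p = π/ω_d = π/2.236 ≈ 1.405 s.

t_p ≈ 1.405 s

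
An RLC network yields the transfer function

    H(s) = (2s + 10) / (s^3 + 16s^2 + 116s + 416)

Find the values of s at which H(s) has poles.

s = -4 ± 6j, -8

The poles are the roots of the denominator s^3 + 16s^2 + 116s + 416 = 0.
Trying s = -8: the polynomial evaluates to 0, so (s + 8) is a factor.
Dividing out leaves s^2 + 8s + 52 = 0.
The quadratic formula then gives s = -4 ± 6j.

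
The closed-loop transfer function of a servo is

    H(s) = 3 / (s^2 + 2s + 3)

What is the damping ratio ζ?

ζ ≈ 0.5774

Compare the denominator to the standard form s^2 + 2ζωₙs + ωₙ².
ωₙ² = 3, so ωₙ = √3 ≈ 1.732 rad/s.
2ζωₙ = 2, so ζ = 2/(2·√3) ≈ 0.5774.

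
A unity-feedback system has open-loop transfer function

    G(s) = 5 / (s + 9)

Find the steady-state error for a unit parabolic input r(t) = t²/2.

G(s) has no poles at the origin.
This is a Type 0 system; Ka = lim_{s→0} s^2·G(s) = 0, so the steady-state error for a parabola input is infinite.

e_ss = ∞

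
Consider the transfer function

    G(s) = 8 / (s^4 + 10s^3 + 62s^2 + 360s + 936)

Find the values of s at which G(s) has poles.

s = ±6j, -5 ± j

The poles are the roots of the denominator s^4 + 10s^3 + 62s^2 + 360s + 936 = 0.
No real roots exist; factor into two real quadratics: (s^2 + 36)(s^2 + 10s + 26) = 0.
Each quadratic gives a conjugate pair via the quadratic formula.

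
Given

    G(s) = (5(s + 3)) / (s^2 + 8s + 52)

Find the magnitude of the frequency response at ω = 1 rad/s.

|G(j1)| ≈ 0.3063

Substitute s = j1: numerator = 15 + j5, denominator = 51 + j8.
|G(j1)| = |15 + j5| / |51 + j8| = 15.811 / 51.624 ≈ 0.3063.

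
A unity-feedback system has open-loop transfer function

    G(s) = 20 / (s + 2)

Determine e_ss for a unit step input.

G(s) has no poles at the origin.
This is a Type 0 system. Kp = lim_{s→0} G(s) = 20/2 = 10.
e_ss = 1/(1 + Kp) = 1/(1 + 10) = 1/11 ≈ 0.09091.

e_ss = 0.09091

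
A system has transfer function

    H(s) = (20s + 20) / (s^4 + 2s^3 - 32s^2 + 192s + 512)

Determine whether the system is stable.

unstable

The denominator s^4 + 2s^3 - 32s^2 + 192s + 512 factors as (s + 2)(s^2 - 8s + 32)(s + 8), giving poles at s = -2, 4 ± 4j, -8.
Since the pole(s) at s = 4 ± 4j lie in the right half-plane, the system is unstable.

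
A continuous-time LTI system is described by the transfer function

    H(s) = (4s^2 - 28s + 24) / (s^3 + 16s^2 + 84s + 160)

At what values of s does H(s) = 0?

s = 6, 1

Set the numerator to zero: 4s^2 - 28s + 24 = 0, i.e. 4·(s^2 - 7s + 6) = 0.
Factoring: (s - 6)(s - 1) = 0.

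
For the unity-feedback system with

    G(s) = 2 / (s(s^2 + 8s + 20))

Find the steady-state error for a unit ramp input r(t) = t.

e_ss = 10

G(s) has one pole at the origin.
This is a Type 1 system. Kv = lim_{s→0} s·G(s) = 2/20 = 1/10.
e_ss = 1/Kv = 1/(1/10) = 10.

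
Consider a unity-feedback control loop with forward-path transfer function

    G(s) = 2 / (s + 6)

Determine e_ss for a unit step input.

e_ss = 0.7500

G(s) has no poles at the origin.
This is a Type 0 system. Kp = lim_{s→0} G(s) = 2/6 = 1/3.
e_ss = 1/(1 + Kp) = 1/(1 + 1/3) = 3/4 ≈ 0.7500.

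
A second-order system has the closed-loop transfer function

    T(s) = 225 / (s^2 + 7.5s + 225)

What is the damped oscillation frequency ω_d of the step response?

Comparing s^2 + 7.5s + 225 to s^2 + 2ζωₙs + ωₙ²: ωₙ = 15 rad/s and ζ = 7.5/(2·15) = 0.25.
ζωₙ = 7.5/2 = 3.75, so ω_d = ωₙ√(1−ζ²) = √(ωₙ² − (ζωₙ)²) = √(225 − 3.75²) = √210.9375 ≈ 14.52 rad/s.

ω_d ≈ 14.52 rad/s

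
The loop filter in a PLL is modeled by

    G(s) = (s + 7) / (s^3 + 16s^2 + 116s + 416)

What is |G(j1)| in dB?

|G(j1)|_dB ≈ -35.4 dB

Substitute s = j1: numerator = 7 + j1, denominator = 400 + j115.
|G(j1)| = |7 + j1| / |400 + j115| = 7.0711 / 416.20 ≈ 0.01699.
In decibels: 20·log₁₀(0.01699) ≈ -35.4 dB.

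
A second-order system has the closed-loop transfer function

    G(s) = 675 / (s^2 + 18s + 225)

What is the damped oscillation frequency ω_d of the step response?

Comparing s^2 + 18s + 225 to s^2 + 2ζωₙs + ωₙ²: ωₙ = 15 rad/s and ζ = 18/(2·15) = 0.6.
ζωₙ = 18/2 = 9, so ω_d = ωₙ√(1−ζ²) = √(ωₙ² − (ζωₙ)²) = √(225 − 9²) = √144 = 12 rad/s.

ω_d = 12 rad/s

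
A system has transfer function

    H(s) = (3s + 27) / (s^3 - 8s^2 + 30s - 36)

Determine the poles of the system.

The poles are the roots of the denominator s^3 - 8s^2 + 30s - 36 = 0.
Trying s = 2: the polynomial evaluates to 0, so (s - 2) is a factor.
Dividing out leaves s^2 - 6s + 18 = 0.
The quadratic formula then gives s = 3 ± 3j.

s = 3 + 3j, 3 - 3j, 2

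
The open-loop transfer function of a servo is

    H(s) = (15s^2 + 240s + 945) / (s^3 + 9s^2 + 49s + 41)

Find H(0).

Set s = 0: H(0) = (945) / (41) = 945/41.

H(0) = 945/41 ≈ 23.05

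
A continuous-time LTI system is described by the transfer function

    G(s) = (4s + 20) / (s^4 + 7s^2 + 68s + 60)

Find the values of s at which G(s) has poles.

s = -1, 2 ± 4j, -3

The poles are the roots of the denominator s^4 + 7s^2 + 68s + 60 = 0.
Trying s = -1: the polynomial evaluates to 0, so (s + 1) is a factor.
Dividing out leaves s^3 - s^2 + 8s + 60 = 0.
This factors further as (s^2 - 4s + 20)(s + 3) = 0.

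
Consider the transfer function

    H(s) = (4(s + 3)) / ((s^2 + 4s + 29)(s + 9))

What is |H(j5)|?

Substitute s = j5: numerator = 12 + j20, denominator = -64 + j200.
|H(j5)| = |12 + j20| / |-64 + j200| = 23.324 / 209.99 ≈ 0.1111.

|H(j5)| ≈ 0.1111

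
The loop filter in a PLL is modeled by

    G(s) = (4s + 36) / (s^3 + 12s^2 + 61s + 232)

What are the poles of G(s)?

The poles are the roots of the denominator s^3 + 12s^2 + 61s + 232 = 0.
Trying s = -8: the polynomial evaluates to 0, so (s + 8) is a factor.
Dividing out leaves s^2 + 4s + 29 = 0.
The quadratic formula then gives s = -2 ± 5j.

s = -2 ± 5j, -8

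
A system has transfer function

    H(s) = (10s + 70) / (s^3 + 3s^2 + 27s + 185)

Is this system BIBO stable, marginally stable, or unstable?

The denominator s^3 + 3s^2 + 27s + 185 factors as (s + 5)(s^2 - 2s + 37), giving poles at s = -5, 1 ± 6j.
Since the pole(s) at s = 1 + 6j, 1 - 6j lie in the right half-plane, the system is unstable.

unstable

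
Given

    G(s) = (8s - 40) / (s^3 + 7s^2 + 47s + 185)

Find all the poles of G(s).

The poles are the roots of the denominator s^3 + 7s^2 + 47s + 185 = 0.
Trying s = -5: the polynomial evaluates to 0, so (s + 5) is a factor.
Dividing out leaves s^2 + 2s + 37 = 0.
The quadratic formula then gives s = -1 ± 6j.

s = -1 + 6j, -1 - 6j, -5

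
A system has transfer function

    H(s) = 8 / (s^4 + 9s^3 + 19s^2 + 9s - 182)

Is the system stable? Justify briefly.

unstable

The denominator s^4 + 9s^3 + 19s^2 + 9s - 182 factors as (s + 7)(s - 2)(s^2 + 4s + 13), giving poles at s = -7, 2, -2 + 3j, -2 - 3j.
Since the pole(s) at s = 2 lie in the right half-plane, the system is unstable.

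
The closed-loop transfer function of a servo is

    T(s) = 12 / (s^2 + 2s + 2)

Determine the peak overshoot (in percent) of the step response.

Comparing s^2 + 2s + 2 to s^2 + 2ζωₙs + ωₙ²: ωₙ = √2 ≈ 1.414 rad/s and ζ = 2/(2·√2) ≈ 0.7071.
%OS = 100·exp(−πζ/√(1−ζ²)) = 100·exp(−π·0.7071/√(1−0.7071²)) ≈ 4.32%.

%OS ≈ 4.32%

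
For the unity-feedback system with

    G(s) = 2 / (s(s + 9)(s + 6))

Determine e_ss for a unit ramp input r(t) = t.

G(s) has one pole at the origin.
This is a Type 1 system. Kv = lim_{s→0} s·G(s) = 2/54 = 1/27.
e_ss = 1/Kv = 1/(1/27) = 27.

e_ss = 27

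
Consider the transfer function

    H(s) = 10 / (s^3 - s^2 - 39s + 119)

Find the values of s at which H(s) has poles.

s = 4 ± j, -7

The poles are the roots of the denominator s^3 - s^2 - 39s + 119 = 0.
Trying s = -7: the polynomial evaluates to 0, so (s + 7) is a factor.
Dividing out leaves s^2 - 8s + 17 = 0.
The quadratic formula then gives s = 4 ± 1j.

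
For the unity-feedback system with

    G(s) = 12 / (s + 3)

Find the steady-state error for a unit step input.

e_ss = 0.2000

G(s) has no poles at the origin.
This is a Type 0 system. Kp = lim_{s→0} G(s) = 12/3 = 4.
e_ss = 1/(1 + Kp) = 1/(1 + 4) = 1/5 ≈ 0.2000.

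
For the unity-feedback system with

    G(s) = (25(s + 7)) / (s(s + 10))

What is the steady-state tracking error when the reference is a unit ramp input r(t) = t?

e_ss = 0.05714

G(s) has one pole at the origin.
This is a Type 1 system. Kv = lim_{s→0} s·G(s) = 175/10 = 35/2.
e_ss = 1/Kv = 1/(35/2) = 2/35 ≈ 0.05714.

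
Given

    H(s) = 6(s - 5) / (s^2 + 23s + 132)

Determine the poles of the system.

The poles are the roots of the denominator s^2 + 23s + 132 = 0.
Factoring: (s + 11)(s + 12) = 0, so s = -11 and s = -12.

s = -11, -12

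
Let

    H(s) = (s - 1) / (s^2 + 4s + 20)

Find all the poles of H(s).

The poles are the roots of the denominator s^2 + 4s + 20 = 0.
Using the quadratic formula: s = (-4 ± √(-64))/2 = -2 ± 4j.

s = -2 + 4j, -2 - 4j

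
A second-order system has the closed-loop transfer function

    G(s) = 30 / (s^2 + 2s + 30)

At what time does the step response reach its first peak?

Comparing s^2 + 2s + 30 to s^2 + 2ζωₙs + ωₙ²: ωₙ = √30 ≈ 5.477 rad/s and ζ = 2/(2·√30) ≈ 0.1826.
ζωₙ = 2/2 = 1, so ω_d = ωₙ√(1−ζ²) = √(ωₙ² − (ζωₙ)²) = √(30 − 1²) = √29 ≈ 5.385 rad/s.
t_p = π/ω_d = π/5.385 ≈ 0.5834 s.

t_p ≈ 0.5834 s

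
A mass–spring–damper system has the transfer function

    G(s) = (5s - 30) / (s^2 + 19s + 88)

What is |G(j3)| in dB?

|G(j3)|_dB ≈ -9.26 dB

Substitute s = j3: numerator = -30 + j15, denominator = 79 + j57.
|G(j3)| = |-30 + j15| / |79 + j57| = 33.541 / 97.417 ≈ 0.3443.
In decibels: 20·log₁₀(0.3443) ≈ -9.26 dB.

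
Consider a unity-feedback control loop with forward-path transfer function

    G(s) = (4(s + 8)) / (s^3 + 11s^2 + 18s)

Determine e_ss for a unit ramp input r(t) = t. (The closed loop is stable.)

G(s) has one pole at the origin.
This is a Type 1 system. Kv = lim_{s→0} s·G(s) = 32/18 = 16/9.
e_ss = 1/Kv = 1/(16/9) = 9/16 ≈ 0.5625.

e_ss = 0.5625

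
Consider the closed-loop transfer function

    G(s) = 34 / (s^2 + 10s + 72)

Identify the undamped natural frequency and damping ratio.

Compare the denominator to the standard form s^2 + 2ζωₙs + ωₙ².
ωₙ² = 72, so ωₙ = √72 ≈ 8.485 rad/s.
2ζωₙ = 10, so ζ = 10/(2·√72) ≈ 0.5893.
With ζ = 0.5893 the response is underdamped.

ωₙ ≈ 8.485 rad/s, ζ ≈ 0.5893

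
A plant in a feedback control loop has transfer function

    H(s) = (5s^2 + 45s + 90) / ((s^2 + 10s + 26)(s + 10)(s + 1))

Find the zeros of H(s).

s = -3, -6

Set the numerator to zero: 5s^2 + 45s + 90 = 0, i.e. 5·(s^2 + 9s + 18) = 0.
Factoring: (s + 3)(s + 6) = 0.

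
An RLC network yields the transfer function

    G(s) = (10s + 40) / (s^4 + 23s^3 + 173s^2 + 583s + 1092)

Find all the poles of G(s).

s = -2 ± 3j, -7, -12

The poles are the roots of the denominator s^4 + 23s^3 + 173s^2 + 583s + 1092 = 0.
Trying s = -7: the polynomial evaluates to 0, so (s + 7) is a factor.
Dividing out leaves s^3 + 16s^2 + 61s + 156 = 0.
This factors further as (s^2 + 4s + 13)(s + 12) = 0.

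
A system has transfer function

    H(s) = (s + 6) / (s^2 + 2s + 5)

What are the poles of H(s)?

The poles are the roots of the denominator s^2 + 2s + 5 = 0.
Using the quadratic formula: s = (-2 ± √(-16))/2 = -1 ± 2j.

s = -1 ± 2j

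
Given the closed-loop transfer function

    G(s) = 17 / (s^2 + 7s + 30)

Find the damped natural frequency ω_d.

ω_d ≈ 4.213 rad/s

Comparing s^2 + 7s + 30 to s^2 + 2ζωₙs + ωₙ²: ωₙ = √30 ≈ 5.477 rad/s and ζ = 7/(2·√30) ≈ 0.6390.
ζωₙ = 7/2 = 3.5, so ω_d = ωₙ√(1−ζ²) = √(ωₙ² − (ζωₙ)²) = √(30 − 3.5²) = √17.75 ≈ 4.213 rad/s.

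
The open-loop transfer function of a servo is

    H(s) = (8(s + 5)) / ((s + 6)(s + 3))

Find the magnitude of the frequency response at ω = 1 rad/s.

|H(j1)| ≈ 2.121

Substitute s = j1: numerator = 40 + j8, denominator = 17 + j9.
|H(j1)| = |40 + j8| / |17 + j9| = 40.792 / 19.235 ≈ 2.121.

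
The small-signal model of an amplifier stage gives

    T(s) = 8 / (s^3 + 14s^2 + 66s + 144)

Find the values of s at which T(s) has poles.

The poles are the roots of the denominator s^3 + 14s^2 + 66s + 144 = 0.
Trying s = -8: the polynomial evaluates to 0, so (s + 8) is a factor.
Dividing out leaves s^2 + 6s + 18 = 0.
The quadratic formula then gives s = -3 ± 3j.

s = -3 ± 3j, -8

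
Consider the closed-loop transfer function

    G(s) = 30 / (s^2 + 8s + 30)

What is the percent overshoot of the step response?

Comparing s^2 + 8s + 30 to s^2 + 2ζωₙs + ωₙ²: ωₙ = √30 ≈ 5.477 rad/s and ζ = 8/(2·√30) ≈ 0.7303.
%OS = 100·exp(−πζ/√(1−ζ²)) = 100·exp(−π·0.7303/√(1−0.7303²)) ≈ 3.48%.

%OS ≈ 3.48%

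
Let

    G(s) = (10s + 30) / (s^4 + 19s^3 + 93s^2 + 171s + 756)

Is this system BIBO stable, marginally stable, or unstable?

The denominator s^4 + 19s^3 + 93s^2 + 171s + 756 factors as (s^2 + 9)(s + 7)(s + 12), giving poles at s = ±3j, -7, -12.
Since the simple pole(s) at s = 3j, -3j lie on the jω-axis with none in the right half-plane, the system is marginally stable.

marginally stable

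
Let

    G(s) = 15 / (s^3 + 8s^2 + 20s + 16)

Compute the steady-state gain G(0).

Set s = 0: G(0) = (15) / (16) = 15/16.

G(0) = 15/16 ≈ 0.9375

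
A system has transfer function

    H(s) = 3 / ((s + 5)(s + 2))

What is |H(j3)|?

Substitute s = j3: numerator = 3, denominator = 1 + j21.
|H(j3)| = |3| / |1 + j21| = 3 / 21.024 ≈ 0.1427.

|H(j3)| ≈ 0.1427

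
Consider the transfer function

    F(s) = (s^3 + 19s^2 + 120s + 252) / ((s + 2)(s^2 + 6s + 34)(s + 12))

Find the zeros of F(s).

Set the numerator to zero: s^3 + 19s^2 + 120s + 252 = 0.
Factoring: (s + 7)(s + 6)^2 = 0.

s = -7, -6, -6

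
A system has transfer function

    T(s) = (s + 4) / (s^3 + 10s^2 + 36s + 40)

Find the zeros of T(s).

Set the numerator to zero: s + 4 = 0.
So s = -4.

s = -4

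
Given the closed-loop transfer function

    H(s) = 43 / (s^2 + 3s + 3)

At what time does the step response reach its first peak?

t_p ≈ 3.628 s

Comparing s^2 + 3s + 3 to s^2 + 2ζωₙs + ωₙ²: ωₙ = √3 ≈ 1.732 rad/s and ζ = 3/(2·√3) ≈ 0.8660.
ζωₙ = 3/2 = 1.5, so ω_d = ωₙ√(1−ζ²) = √(ωₙ² − (ζωₙ)²) = √(3 − 1.5²) = √0.75 ≈ 0.8660 rad/s.
t_p = π/ω_d = π/0.8660 ≈ 3.628 s.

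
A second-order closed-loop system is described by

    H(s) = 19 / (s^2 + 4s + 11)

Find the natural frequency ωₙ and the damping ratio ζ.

ωₙ ≈ 3.317 rad/s, ζ ≈ 0.6030

Compare the denominator to the standard form s^2 + 2ζωₙs + ωₙ².
ωₙ² = 11, so ωₙ = √11 ≈ 3.317 rad/s.
2ζωₙ = 4, so ζ = 4/(2·√11) ≈ 0.6030.
With ζ = 0.6030 the response is underdamped.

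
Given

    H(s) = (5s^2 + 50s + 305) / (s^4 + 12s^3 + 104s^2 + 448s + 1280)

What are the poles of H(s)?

s = -2 + 6j, -2 - 6j, -4 + 4j, -4 - 4j

The poles are the roots of the denominator s^4 + 12s^3 + 104s^2 + 448s + 1280 = 0.
No real roots exist; factor into two real quadratics: (s^2 + 4s + 40)(s^2 + 8s + 32) = 0.
Each quadratic gives a conjugate pair via the quadratic formula.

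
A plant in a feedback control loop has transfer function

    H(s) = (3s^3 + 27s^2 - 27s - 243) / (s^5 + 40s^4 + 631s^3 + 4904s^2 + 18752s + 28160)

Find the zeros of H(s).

s = -3, -9, 3

Set the numerator to zero: 3s^3 + 27s^2 - 27s - 243 = 0, i.e. 3·(s^3 + 9s^2 - 9s - 81) = 0.
Factoring: (s + 3)(s + 9)(s - 3) = 0.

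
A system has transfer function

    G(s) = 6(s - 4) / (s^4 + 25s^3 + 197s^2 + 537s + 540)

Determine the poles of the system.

The poles are the roots of the denominator s^4 + 25s^3 + 197s^2 + 537s + 540 = 0.
Trying s = -12: the polynomial evaluates to 0, so (s + 12) is a factor.
Dividing out leaves s^3 + 13s^2 + 41s + 45 = 0.
This factors further as (s^2 + 4s + 5)(s + 9) = 0.

s = -2 ± j, -12, -9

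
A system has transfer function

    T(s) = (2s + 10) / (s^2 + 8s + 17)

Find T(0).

Set s = 0: T(0) = (10) / (17) = 10/17.

T(0) = 10/17 ≈ 0.5882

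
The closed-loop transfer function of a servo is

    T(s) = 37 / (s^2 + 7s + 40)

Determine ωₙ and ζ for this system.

Compare the denominator to the standard form s^2 + 2ζωₙs + ωₙ².
ωₙ² = 40, so ωₙ = √40 ≈ 6.325 rad/s.
2ζωₙ = 7, so ζ = 7/(2·√40) ≈ 0.5534.
With ζ = 0.5534 the response is underdamped.

ωₙ ≈ 6.325 rad/s, ζ ≈ 0.5534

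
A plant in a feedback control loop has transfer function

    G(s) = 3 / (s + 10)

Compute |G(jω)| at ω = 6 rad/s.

Substitute s = j6: numerator = 3, denominator = 10 + j6.
|G(j6)| = |3| / |10 + j6| = 3 / 11.662 ≈ 0.2572.

|G(j6)| ≈ 0.2572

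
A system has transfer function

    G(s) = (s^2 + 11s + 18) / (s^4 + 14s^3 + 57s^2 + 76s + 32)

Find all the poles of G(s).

s = -4, -1, -8, -1

The poles are the roots of the denominator s^4 + 14s^3 + 57s^2 + 76s + 32 = 0.
Trying s = -4: the polynomial evaluates to 0, so (s + 4) is a factor.
Dividing out leaves s^3 + 10s^2 + 17s + 8 = 0.
This factors further as (s + 1)^2(s + 8) = 0.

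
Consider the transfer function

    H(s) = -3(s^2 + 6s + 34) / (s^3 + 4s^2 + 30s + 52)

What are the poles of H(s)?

The poles are the roots of the denominator s^3 + 4s^2 + 30s + 52 = 0.
Trying s = -2: the polynomial evaluates to 0, so (s + 2) is a factor.
Dividing out leaves s^2 + 2s + 26 = 0.
The quadratic formula then gives s = -1 ± 5j.

s = -1 ± 5j, -2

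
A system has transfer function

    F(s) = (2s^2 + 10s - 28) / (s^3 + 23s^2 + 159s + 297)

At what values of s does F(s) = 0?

s = -7, 2

Set the numerator to zero: 2s^2 + 10s - 28 = 0, i.e. 2·(s^2 + 5s - 14) = 0.
Factoring: (s + 7)(s - 2) = 0.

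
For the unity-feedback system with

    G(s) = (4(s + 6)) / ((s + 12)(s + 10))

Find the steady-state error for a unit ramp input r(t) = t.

e_ss = ∞

G(s) has no poles at the origin.
This is a Type 0 system; Kv = lim_{s→0} s·G(s) = 0, so the steady-state error for a ramp input is infinite.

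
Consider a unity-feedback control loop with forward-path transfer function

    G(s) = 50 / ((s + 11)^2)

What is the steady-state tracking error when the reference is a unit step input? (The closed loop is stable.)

e_ss = 0.7076

G(s) has no poles at the origin.
This is a Type 0 system. Kp = lim_{s→0} G(s) = 50/121.
e_ss = 1/(1 + Kp) = 1/(1 + 50/121) = 121/171 ≈ 0.7076.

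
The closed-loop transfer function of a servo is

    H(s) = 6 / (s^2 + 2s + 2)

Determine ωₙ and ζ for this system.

Compare the denominator to the standard form s^2 + 2ζωₙs + ωₙ².
ωₙ² = 2, so ωₙ = √2 ≈ 1.414 rad/s.
2ζωₙ = 2, so ζ = 2/(2·√2) ≈ 0.7071.
With ζ = 0.7071 the response is underdamped.

ωₙ ≈ 1.414 rad/s, ζ ≈ 0.7071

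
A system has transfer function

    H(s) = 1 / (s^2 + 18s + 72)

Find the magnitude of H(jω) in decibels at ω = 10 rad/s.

Substitute s = j10: numerator = 1, denominator = -28 + j180.
|H(j10)| = |1| / |-28 + j180| = 1 / 182.16 ≈ 0.005490.
In decibels: 20·log₁₀(0.005490) ≈ -45.2 dB.

|H(j10)|_dB ≈ -45.2 dB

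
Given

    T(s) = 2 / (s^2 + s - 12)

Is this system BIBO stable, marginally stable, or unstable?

The denominator s^2 + s - 12 factors as (s + 4)(s - 3), giving poles at s = -4, 3.
Since the pole(s) at s = 3 lie in the right half-plane, the system is unstable.

unstable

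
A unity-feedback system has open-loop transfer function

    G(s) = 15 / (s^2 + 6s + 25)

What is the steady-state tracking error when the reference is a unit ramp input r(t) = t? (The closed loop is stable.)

e_ss = ∞

G(s) has no poles at the origin.
This is a Type 0 system; Kv = lim_{s→0} s·G(s) = 0, so the steady-state error for a ramp input is infinite.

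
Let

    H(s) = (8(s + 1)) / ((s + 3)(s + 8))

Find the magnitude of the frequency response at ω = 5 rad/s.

|H(j5)| ≈ 0.7416

Substitute s = j5: numerator = 8 + j40, denominator = -1 + j55.
|H(j5)| = |8 + j40| / |-1 + j55| = 40.792 / 55.009 ≈ 0.7416.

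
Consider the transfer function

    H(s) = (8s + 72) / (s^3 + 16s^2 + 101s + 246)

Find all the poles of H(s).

The poles are the roots of the denominator s^3 + 16s^2 + 101s + 246 = 0.
Trying s = -6: the polynomial evaluates to 0, so (s + 6) is a factor.
Dividing out leaves s^2 + 10s + 41 = 0.
The quadratic formula then gives s = -5 ± 4j.

s = -5 ± 4j, -6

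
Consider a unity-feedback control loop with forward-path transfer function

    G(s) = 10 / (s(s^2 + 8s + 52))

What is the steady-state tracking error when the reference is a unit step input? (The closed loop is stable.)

e_ss = 0

G(s) has one pole at the origin.
This is a Type 1 system; for a step input the steady-state error is zero.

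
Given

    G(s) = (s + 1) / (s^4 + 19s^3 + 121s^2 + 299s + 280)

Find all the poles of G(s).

s = -2 + j, -2 - j, -7, -8

The poles are the roots of the denominator s^4 + 19s^3 + 121s^2 + 299s + 280 = 0.
Trying s = -7: the polynomial evaluates to 0, so (s + 7) is a factor.
Dividing out leaves s^3 + 12s^2 + 37s + 40 = 0.
This factors further as (s^2 + 4s + 5)(s + 8) = 0.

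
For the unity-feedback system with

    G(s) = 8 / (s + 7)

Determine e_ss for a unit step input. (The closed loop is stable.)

e_ss = 0.4667

G(s) has no poles at the origin.
This is a Type 0 system. Kp = lim_{s→0} G(s) = 8/7.
e_ss = 1/(1 + Kp) = 1/(1 + 8/7) = 7/15 ≈ 0.4667.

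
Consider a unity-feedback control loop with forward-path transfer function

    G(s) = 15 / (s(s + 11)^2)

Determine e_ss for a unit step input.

e_ss = 0

G(s) has one pole at the origin.
This is a Type 1 system; for a step input the steady-state error is zero.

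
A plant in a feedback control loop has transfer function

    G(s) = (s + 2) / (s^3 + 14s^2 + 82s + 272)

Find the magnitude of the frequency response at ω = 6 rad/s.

Substitute s = j6: numerator = 2 + j6, denominator = -232 + j276.
|G(j6)| = |2 + j6| / |-232 + j276| = 6.3246 / 360.56 ≈ 0.01754.

|G(j6)| ≈ 0.01754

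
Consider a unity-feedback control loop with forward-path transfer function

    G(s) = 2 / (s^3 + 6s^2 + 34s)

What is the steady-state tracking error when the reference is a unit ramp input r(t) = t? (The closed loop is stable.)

G(s) has one pole at the origin.
This is a Type 1 system. Kv = lim_{s→0} s·G(s) = 2/34 = 1/17.
e_ss = 1/Kv = 1/(1/17) = 17.

e_ss = 17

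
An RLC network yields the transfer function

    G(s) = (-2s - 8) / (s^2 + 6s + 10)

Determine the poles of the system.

s = -3 + j, -3 - j

The poles are the roots of the denominator s^2 + 6s + 10 = 0.
Using the quadratic formula: s = (-6 ± √(-4))/2 = -3 ± 1j.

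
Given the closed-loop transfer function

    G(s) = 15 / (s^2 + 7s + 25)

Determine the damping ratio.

Compare the denominator to the standard form s^2 + 2ζωₙs + ωₙ².
ωₙ² = 25, so ωₙ = 5 rad/s.
2ζωₙ = 7, so ζ = 7/(2·5) = 0.7.

ζ = 0.7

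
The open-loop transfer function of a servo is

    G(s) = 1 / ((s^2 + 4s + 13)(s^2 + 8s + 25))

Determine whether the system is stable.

The poles can be read from the denominator factors: s = -2 ± 3j, -4 ± 3j.
Since all poles lie strictly in the left half-plane, the system is stable.

stable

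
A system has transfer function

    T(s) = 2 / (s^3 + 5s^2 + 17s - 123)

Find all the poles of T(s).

s = 3, -4 + 5j, -4 - 5j

The poles are the roots of the denominator s^3 + 5s^2 + 17s - 123 = 0.
Trying s = 3: the polynomial evaluates to 0, so (s - 3) is a factor.
Dividing out leaves s^2 + 8s + 41 = 0.
The quadratic formula then gives s = -4 ± 5j.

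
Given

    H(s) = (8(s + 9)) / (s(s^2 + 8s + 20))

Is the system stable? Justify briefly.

marginally stable

The poles can be read from the denominator factors: s = 0, -4 + 2j, -4 - 2j.
Since the simple pole(s) at s = 0 lie on the jω-axis with none in the right half-plane, the system is marginally stable.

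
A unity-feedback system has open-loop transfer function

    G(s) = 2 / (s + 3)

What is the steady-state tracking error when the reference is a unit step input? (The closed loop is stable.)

G(s) has no poles at the origin.
This is a Type 0 system. Kp = lim_{s→0} G(s) = 2/3.
e_ss = 1/(1 + Kp) = 1/(1 + 2/3) = 3/5 ≈ 0.6000.

e_ss = 0.6000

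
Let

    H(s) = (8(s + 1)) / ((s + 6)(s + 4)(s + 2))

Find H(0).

H(0) = 1/6 ≈ 0.1667

At s = 0 each factor (s + a) contributes a and each (s^2 + bs + c) contributes c.
H(0) = 8·(1) / ((6) · (4) · (2)) = 8/48 = 1/6.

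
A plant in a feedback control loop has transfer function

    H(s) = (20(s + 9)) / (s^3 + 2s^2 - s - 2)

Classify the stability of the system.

The denominator s^3 + 2s^2 - s - 2 factors as (s + 1)(s + 2)(s - 1), giving poles at s = -1, -2, 1.
Since the pole(s) at s = 1 lie in the right half-plane, the system is unstable.

unstable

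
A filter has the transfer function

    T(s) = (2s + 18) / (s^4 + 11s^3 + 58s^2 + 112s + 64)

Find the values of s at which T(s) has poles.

s = -4 + 4j, -4 - 4j, -2, -1

The poles are the roots of the denominator s^4 + 11s^3 + 58s^2 + 112s + 64 = 0.
Trying s = -2: the polynomial evaluates to 0, so (s + 2) is a factor.
Dividing out leaves s^3 + 9s^2 + 40s + 32 = 0.
This factors further as (s^2 + 8s + 32)(s + 1) = 0.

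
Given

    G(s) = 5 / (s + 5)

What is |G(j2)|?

|G(j2)| ≈ 0.9285

Substitute s = j2: numerator = 5, denominator = 5 + j2.
|G(j2)| = |5| / |5 + j2| = 5 / 5.3852 ≈ 0.9285.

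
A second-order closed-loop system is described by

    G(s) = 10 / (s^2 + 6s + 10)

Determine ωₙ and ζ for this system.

Compare the denominator to the standard form s^2 + 2ζωₙs + ωₙ².
ωₙ² = 10, so ωₙ = √10 ≈ 3.162 rad/s.
2ζωₙ = 6, so ζ = 6/(2·√10) ≈ 0.9487.

ωₙ ≈ 3.162 rad/s, ζ ≈ 0.9487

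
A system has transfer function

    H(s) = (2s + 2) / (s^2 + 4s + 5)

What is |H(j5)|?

|H(j5)| ≈ 0.3606

Substitute s = j5: numerator = 2 + j10, denominator = -20 + j20.
|H(j5)| = |2 + j10| / |-20 + j20| = 10.198 / 28.284 ≈ 0.3606.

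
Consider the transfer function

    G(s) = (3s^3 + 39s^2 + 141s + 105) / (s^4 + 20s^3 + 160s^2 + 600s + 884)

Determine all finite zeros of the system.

Set the numerator to zero: 3s^3 + 39s^2 + 141s + 105 = 0, i.e. 3·(s^3 + 13s^2 + 47s + 35) = 0.
Factoring: (s + 5)(s + 7)(s + 1) = 0.

s = -5, -7, -1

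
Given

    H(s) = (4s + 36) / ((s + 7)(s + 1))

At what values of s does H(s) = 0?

Set the numerator to zero: 4s + 36 = 0, i.e. 4·(s + 9) = 0.
So s = -9.

s = -9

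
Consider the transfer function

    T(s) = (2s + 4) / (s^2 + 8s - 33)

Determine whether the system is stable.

The denominator s^2 + 8s - 33 factors as (s + 11)(s - 3), giving poles at s = -11, 3.
Since the pole(s) at s = 3 lie in the right half-plane, the system is unstable.

unstable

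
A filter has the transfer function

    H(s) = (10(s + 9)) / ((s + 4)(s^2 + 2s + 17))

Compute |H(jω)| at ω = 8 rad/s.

|H(j8)| ≈ 0.2712

Substitute s = j8: numerator = 90 + j80, denominator = -316 - j312.
|H(j8)| = |90 + j80| / |-316 - j312| = 120.42 / 444.07 ≈ 0.2712.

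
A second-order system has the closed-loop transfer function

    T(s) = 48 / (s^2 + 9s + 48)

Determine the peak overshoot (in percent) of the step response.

%OS ≈ 6.83%

Comparing s^2 + 9s + 48 to s^2 + 2ζωₙs + ωₙ²: ωₙ = √48 ≈ 6.928 rad/s and ζ = 9/(2·√48) ≈ 0.6495.
%OS = 100·exp(−πζ/√(1−ζ²)) = 100·exp(−π·0.6495/√(1−0.6495²)) ≈ 6.83%.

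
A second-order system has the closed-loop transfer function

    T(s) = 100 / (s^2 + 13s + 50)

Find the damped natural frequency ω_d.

ω_d ≈ 2.784 rad/s

Comparing s^2 + 13s + 50 to s^2 + 2ζωₙs + ωₙ²: ωₙ = √50 ≈ 7.071 rad/s and ζ = 13/(2·√50) ≈ 0.9192.
ζωₙ = 13/2 = 6.5, so ω_d = ωₙ√(1−ζ²) = √(ωₙ² − (ζωₙ)²) = √(50 − 6.5²) = √7.75 ≈ 2.784 rad/s.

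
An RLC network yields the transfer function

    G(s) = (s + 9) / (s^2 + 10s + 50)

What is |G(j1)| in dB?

Substitute s = j1: numerator = 9 + j1, denominator = 49 + j10.
|G(j1)| = |9 + j1| / |49 + j10| = 9.0554 / 50.010 ≈ 0.1811.
In decibels: 20·log₁₀(0.1811) ≈ -14.8 dB.

|G(j1)|_dB ≈ -14.8 dB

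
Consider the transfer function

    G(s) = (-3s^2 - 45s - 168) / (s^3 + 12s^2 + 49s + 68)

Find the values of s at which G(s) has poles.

The poles are the roots of the denominator s^3 + 12s^2 + 49s + 68 = 0.
Trying s = -4: the polynomial evaluates to 0, so (s + 4) is a factor.
Dividing out leaves s^2 + 8s + 17 = 0.
The quadratic formula then gives s = -4 ± 1j.

s = -4 + j, -4 - j, -4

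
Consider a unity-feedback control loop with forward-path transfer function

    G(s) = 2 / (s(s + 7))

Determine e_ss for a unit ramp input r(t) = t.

G(s) has one pole at the origin.
This is a Type 1 system. Kv = lim_{s→0} s·G(s) = 2/7.
e_ss = 1/Kv = 1/(2/7) = 7/2 ≈ 3.500.

e_ss = 3.500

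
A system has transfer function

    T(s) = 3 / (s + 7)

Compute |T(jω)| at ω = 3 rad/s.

Substitute s = j3: numerator = 3, denominator = 7 + j3.
|T(j3)| = |3| / |7 + j3| = 3 / 7.6158 ≈ 0.3939.

|T(j3)| ≈ 0.3939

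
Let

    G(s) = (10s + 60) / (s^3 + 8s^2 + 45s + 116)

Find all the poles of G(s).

The poles are the roots of the denominator s^3 + 8s^2 + 45s + 116 = 0.
Trying s = -4: the polynomial evaluates to 0, so (s + 4) is a factor.
Dividing out leaves s^2 + 4s + 29 = 0.
The quadratic formula then gives s = -2 ± 5j.

s = -2 + 5j, -2 - 5j, -4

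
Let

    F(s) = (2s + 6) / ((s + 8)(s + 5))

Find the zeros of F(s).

s = -3

Set the numerator to zero: 2s + 6 = 0, i.e. 2·(s + 3) = 0.
So s = -3.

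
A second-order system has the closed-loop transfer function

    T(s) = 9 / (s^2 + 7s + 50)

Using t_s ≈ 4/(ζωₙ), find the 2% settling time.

Comparing s^2 + 7s + 50 to s^2 + 2ζωₙs + ωₙ²: ωₙ = √50 ≈ 7.071 rad/s and ζ = 7/(2·√50) ≈ 0.4950.
ζωₙ = 7/2 = 3.5, so t_s ≈ 4/(ζωₙ) = 4/3.5 ≈ 1.143 s.

t_s ≈ 1.143 s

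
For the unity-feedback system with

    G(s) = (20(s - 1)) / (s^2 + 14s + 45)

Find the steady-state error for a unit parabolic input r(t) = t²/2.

e_ss = ∞

G(s) has no poles at the origin.
This is a Type 0 system; Ka = lim_{s→0} s^2·G(s) = 0, so the steady-state error for a parabola input is infinite.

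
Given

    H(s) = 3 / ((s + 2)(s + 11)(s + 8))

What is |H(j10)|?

Substitute s = j10: numerator = 3, denominator = -1924 + j260.
|H(j10)| = |3| / |-1924 + j260| = 3 / 1941.5 ≈ 0.001545.

|H(j10)| ≈ 0.001545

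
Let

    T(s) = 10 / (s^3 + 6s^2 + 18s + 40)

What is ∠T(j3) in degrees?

∠T(j3) ≈ -117.4°

At s = j3: numerator = 10, denominator = -14 + j27.
∠T = ∠num − ∠den = 0° − (117.41°) = -117.4°.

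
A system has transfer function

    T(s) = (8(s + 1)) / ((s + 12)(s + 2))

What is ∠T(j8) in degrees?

∠T(j8) ≈ -26.78°

At s = j8: numerator = 8 + j64, denominator = -40 + j112.
∠T = ∠num − ∠den = 82.875° − (109.65°) = -26.78°.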